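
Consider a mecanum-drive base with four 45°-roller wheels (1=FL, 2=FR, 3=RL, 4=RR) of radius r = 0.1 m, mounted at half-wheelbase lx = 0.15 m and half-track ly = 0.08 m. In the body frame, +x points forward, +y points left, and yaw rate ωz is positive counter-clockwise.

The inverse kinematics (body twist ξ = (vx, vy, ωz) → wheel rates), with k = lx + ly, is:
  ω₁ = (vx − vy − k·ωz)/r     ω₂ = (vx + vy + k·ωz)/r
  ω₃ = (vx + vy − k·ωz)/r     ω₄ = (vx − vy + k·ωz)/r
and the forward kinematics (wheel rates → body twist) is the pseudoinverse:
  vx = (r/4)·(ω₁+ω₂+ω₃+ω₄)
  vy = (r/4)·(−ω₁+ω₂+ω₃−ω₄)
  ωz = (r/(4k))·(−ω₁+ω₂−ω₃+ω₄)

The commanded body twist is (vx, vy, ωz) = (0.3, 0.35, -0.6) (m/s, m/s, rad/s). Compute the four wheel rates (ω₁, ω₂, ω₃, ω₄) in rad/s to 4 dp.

k = lx + ly = 0.15 + 0.08 = 0.2300;  k·ωz = 0.2300·-0.6 = -0.1380
ω₁ (FL) = (vx − vy − k·ωz)/r = 0.0880/0.1 = 0.8800
ω₂ (FR) = (vx + vy + k·ωz)/r = 0.5120/0.1 = 5.1200
ω₃ (RL) = (vx + vy − k·ωz)/r = 0.7880/0.1 = 7.8800
ω₄ (RR) = (vx − vy + k·ωz)/r = -0.1880/0.1 = -1.8800

(0.8800, 5.1200, 7.8800, -1.8800)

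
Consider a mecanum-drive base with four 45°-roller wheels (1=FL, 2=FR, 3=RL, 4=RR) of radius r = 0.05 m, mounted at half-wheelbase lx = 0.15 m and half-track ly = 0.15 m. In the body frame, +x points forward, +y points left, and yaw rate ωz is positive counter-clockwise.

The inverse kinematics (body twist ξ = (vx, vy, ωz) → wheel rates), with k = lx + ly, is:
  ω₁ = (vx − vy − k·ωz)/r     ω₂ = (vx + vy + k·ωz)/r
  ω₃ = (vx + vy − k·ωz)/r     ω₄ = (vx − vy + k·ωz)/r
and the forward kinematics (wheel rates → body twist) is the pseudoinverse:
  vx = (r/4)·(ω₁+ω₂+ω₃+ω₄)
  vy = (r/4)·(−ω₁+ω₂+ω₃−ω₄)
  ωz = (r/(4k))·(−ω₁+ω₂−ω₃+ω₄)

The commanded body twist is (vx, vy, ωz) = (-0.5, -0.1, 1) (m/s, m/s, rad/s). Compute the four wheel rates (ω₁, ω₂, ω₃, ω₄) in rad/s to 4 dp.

k = lx + ly = 0.15 + 0.15 = 0.3000;  k·ωz = 0.3000·1 = 0.3000
ω₁ (FL) = (vx − vy − k·ωz)/r = -0.7000/0.05 = -14.0000
ω₂ (FR) = (vx + vy + k·ωz)/r = -0.3000/0.05 = -6.0000
ω₃ (RL) = (vx + vy − k·ωz)/r = -0.9000/0.05 = -18.0000
ω₄ (RR) = (vx − vy + k·ωz)/r = -0.1000/0.05 = -2.0000

(-14.0000, -6.0000, -18.0000, -2.0000)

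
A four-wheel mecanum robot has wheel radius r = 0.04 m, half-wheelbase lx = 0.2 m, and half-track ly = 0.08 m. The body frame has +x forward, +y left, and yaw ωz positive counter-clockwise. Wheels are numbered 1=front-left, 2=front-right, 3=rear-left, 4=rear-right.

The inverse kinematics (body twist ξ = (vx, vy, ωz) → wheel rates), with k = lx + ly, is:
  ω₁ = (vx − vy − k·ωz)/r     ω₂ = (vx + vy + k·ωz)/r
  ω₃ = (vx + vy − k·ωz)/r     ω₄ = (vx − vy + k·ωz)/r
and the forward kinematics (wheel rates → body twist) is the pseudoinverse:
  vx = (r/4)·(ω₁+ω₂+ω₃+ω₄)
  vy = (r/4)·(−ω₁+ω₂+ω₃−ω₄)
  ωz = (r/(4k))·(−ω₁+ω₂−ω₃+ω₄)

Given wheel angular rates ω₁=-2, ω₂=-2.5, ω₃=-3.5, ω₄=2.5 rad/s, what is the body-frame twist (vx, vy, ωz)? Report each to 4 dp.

k = lx + ly = 0.2 + 0.08 = 0.2800
ω₁+ω₂+ω₃+ω₄ = -5.5000  →  vx = (0.04/4)·-5.5000 = -0.0550
−ω₁+ω₂+ω₃−ω₄ = -6.5000  →  vy = (0.04/4)·-6.5000 = -0.0650
−ω₁+ω₂−ω₃+ω₄ = 5.5000  →  ωz = (0.04/1.1200)·5.5000 = 0.1964

(-0.0550, -0.0650, 0.1964)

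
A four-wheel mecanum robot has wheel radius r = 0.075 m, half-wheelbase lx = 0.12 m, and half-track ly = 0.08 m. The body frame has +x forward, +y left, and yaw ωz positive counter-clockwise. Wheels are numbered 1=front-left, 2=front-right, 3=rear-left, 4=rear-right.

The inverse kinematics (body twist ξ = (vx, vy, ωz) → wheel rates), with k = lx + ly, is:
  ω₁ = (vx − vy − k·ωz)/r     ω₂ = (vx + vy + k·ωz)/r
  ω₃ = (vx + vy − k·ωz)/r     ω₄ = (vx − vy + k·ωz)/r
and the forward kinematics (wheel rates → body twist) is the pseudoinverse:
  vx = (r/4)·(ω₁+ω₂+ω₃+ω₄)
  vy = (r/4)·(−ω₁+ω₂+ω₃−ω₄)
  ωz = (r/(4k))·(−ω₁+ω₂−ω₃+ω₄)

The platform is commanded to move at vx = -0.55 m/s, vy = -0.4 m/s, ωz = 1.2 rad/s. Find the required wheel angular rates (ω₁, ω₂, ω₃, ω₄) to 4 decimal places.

(-5.2000, -9.4667, -15.8667, 1.2000)

k = lx + ly = 0.12 + 0.08 = 0.2000;  k·ωz = 0.2000·1.2 = 0.2400
ω₁ (FL) = (vx − vy − k·ωz)/r = -0.3900/0.075 = -5.2000
ω₂ (FR) = (vx + vy + k·ωz)/r = -0.7100/0.075 = -9.4667
ω₃ (RL) = (vx + vy − k·ωz)/r = -1.1900/0.075 = -15.8667
ω₄ (RR) = (vx − vy + k·ωz)/r = 0.0900/0.075 = 1.2000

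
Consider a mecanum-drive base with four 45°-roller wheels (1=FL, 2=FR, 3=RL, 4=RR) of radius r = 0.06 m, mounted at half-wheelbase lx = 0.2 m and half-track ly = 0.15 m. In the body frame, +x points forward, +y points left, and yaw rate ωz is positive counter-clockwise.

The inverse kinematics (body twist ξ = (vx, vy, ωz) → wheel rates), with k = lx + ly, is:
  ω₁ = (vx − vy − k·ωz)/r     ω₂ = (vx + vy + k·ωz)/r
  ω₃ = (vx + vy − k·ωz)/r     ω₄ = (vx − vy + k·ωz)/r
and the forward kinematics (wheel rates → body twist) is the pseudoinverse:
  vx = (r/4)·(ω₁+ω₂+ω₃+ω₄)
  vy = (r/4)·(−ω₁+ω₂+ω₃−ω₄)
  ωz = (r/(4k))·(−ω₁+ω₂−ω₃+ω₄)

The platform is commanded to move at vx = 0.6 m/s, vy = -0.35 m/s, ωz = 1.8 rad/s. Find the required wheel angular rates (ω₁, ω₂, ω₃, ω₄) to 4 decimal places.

(5.3333, 14.6667, -6.3333, 26.3333)

k = lx + ly = 0.2 + 0.15 = 0.3500;  k·ωz = 0.3500·1.8 = 0.6300
ω₁ (FL) = (vx − vy − k·ωz)/r = 0.3200/0.06 = 5.3333
ω₂ (FR) = (vx + vy + k·ωz)/r = 0.8800/0.06 = 14.6667
ω₃ (RL) = (vx + vy − k·ωz)/r = -0.3800/0.06 = -6.3333
ω₄ (RR) = (vx − vy + k·ωz)/r = 1.5800/0.06 = 26.3333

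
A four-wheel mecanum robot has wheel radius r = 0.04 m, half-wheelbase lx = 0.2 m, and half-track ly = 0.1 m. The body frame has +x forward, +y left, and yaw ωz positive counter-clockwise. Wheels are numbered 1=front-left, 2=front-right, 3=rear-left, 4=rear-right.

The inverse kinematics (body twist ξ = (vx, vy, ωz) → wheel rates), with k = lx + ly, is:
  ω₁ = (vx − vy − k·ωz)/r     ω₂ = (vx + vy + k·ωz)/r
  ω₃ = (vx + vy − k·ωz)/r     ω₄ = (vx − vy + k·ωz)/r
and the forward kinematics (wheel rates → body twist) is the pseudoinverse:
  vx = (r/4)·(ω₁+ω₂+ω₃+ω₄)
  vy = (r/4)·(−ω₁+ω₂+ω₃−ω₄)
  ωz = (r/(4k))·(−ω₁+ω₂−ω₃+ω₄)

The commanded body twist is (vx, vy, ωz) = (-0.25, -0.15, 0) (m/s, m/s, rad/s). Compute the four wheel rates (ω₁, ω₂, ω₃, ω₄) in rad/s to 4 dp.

k = lx + ly = 0.2 + 0.1 = 0.3000;  k·ωz = 0.3000·0 = 0.0000
ω₁ (FL) = (vx − vy − k·ωz)/r = -0.1000/0.04 = -2.5000
ω₂ (FR) = (vx + vy + k·ωz)/r = -0.4000/0.04 = -10.0000
ω₃ (RL) = (vx + vy − k·ωz)/r = -0.4000/0.04 = -10.0000
ω₄ (RR) = (vx − vy + k·ωz)/r = -0.1000/0.04 = -2.5000

(-2.5000, -10.0000, -10.0000, -2.5000)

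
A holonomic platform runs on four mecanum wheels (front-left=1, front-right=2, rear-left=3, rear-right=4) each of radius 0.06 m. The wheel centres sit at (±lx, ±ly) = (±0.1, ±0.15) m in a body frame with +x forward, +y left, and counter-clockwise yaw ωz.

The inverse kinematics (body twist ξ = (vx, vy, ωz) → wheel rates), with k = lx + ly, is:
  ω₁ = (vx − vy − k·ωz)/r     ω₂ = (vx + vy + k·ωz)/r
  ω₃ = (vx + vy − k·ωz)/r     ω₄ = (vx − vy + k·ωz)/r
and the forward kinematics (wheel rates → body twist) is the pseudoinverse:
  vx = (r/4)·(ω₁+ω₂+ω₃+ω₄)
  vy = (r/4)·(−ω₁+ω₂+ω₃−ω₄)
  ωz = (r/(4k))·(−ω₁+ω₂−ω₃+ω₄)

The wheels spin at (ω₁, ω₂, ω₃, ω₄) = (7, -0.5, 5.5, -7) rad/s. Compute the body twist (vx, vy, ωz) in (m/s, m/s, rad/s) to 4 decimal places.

(0.0750, 0.0750, -1.2000)

k = lx + ly = 0.1 + 0.15 = 0.2500
ω₁+ω₂+ω₃+ω₄ = 5.0000  →  vx = (0.06/4)·5.0000 = 0.0750
−ω₁+ω₂+ω₃−ω₄ = 5.0000  →  vy = (0.06/4)·5.0000 = 0.0750
−ω₁+ω₂−ω₃+ω₄ = -20.0000  →  ωz = (0.06/1.0000)·-20.0000 = -1.2000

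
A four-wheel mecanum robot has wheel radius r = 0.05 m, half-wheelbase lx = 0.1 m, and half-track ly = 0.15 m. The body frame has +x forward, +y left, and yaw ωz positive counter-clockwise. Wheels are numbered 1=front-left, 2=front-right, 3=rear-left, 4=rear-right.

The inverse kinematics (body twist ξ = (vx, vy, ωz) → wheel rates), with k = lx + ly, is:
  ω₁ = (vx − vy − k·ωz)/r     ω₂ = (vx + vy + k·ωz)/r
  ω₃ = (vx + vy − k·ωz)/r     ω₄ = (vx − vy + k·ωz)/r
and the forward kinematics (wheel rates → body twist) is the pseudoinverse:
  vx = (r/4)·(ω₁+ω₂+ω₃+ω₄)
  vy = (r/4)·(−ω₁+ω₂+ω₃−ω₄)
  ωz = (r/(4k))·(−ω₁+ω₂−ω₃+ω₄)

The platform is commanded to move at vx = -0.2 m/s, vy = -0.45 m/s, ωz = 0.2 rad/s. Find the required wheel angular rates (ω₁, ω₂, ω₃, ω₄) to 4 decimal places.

k = lx + ly = 0.1 + 0.15 = 0.2500;  k·ωz = 0.2500·0.2 = 0.0500
ω₁ (FL) = (vx − vy − k·ωz)/r = 0.2000/0.05 = 4.0000
ω₂ (FR) = (vx + vy + k·ωz)/r = -0.6000/0.05 = -12.0000
ω₃ (RL) = (vx + vy − k·ωz)/r = -0.7000/0.05 = -14.0000
ω₄ (RR) = (vx − vy + k·ωz)/r = 0.3000/0.05 = 6.0000

(4.0000, -12.0000, -14.0000, 6.0000)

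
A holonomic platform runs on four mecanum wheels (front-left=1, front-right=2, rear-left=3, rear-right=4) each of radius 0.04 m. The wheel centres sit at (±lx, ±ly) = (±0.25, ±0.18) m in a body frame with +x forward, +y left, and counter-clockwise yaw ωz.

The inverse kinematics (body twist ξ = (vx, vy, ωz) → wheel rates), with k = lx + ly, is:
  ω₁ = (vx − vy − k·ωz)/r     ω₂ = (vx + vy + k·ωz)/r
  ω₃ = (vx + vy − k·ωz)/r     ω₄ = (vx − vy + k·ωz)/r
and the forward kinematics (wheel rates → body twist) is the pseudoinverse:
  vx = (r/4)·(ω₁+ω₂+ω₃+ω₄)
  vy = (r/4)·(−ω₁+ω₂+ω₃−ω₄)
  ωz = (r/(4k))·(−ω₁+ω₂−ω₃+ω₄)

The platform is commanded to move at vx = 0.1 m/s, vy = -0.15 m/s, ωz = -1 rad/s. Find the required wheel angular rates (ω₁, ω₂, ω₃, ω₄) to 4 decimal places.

(17.0000, -12.0000, 9.5000, -4.5000)

k = lx + ly = 0.25 + 0.18 = 0.4300;  k·ωz = 0.4300·-1 = -0.4300
ω₁ (FL) = (vx − vy − k·ωz)/r = 0.6800/0.04 = 17.0000
ω₂ (FR) = (vx + vy + k·ωz)/r = -0.4800/0.04 = -12.0000
ω₃ (RL) = (vx + vy − k·ωz)/r = 0.3800/0.04 = 9.5000
ω₄ (RR) = (vx − vy + k·ωz)/r = -0.1800/0.04 = -4.5000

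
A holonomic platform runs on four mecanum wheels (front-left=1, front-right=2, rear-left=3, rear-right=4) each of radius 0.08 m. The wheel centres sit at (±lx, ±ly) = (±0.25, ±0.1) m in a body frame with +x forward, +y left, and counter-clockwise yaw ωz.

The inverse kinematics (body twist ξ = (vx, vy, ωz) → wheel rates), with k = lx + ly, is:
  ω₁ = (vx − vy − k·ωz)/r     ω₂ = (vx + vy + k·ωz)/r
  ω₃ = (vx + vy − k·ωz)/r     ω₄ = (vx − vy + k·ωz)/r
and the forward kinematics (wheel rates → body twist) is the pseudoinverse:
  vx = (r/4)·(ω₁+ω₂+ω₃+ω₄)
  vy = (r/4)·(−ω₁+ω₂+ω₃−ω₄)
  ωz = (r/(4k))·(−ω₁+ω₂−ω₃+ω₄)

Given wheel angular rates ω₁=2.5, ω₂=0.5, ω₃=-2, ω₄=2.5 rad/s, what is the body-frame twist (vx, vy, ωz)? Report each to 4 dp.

k = lx + ly = 0.25 + 0.1 = 0.3500
ω₁+ω₂+ω₃+ω₄ = 3.5000  →  vx = (0.08/4)·3.5000 = 0.0700
−ω₁+ω₂+ω₃−ω₄ = -6.5000  →  vy = (0.08/4)·-6.5000 = -0.1300
−ω₁+ω₂−ω₃+ω₄ = 2.5000  →  ωz = (0.08/1.4000)·2.5000 = 0.1429

(0.0700, -0.1300, 0.1429)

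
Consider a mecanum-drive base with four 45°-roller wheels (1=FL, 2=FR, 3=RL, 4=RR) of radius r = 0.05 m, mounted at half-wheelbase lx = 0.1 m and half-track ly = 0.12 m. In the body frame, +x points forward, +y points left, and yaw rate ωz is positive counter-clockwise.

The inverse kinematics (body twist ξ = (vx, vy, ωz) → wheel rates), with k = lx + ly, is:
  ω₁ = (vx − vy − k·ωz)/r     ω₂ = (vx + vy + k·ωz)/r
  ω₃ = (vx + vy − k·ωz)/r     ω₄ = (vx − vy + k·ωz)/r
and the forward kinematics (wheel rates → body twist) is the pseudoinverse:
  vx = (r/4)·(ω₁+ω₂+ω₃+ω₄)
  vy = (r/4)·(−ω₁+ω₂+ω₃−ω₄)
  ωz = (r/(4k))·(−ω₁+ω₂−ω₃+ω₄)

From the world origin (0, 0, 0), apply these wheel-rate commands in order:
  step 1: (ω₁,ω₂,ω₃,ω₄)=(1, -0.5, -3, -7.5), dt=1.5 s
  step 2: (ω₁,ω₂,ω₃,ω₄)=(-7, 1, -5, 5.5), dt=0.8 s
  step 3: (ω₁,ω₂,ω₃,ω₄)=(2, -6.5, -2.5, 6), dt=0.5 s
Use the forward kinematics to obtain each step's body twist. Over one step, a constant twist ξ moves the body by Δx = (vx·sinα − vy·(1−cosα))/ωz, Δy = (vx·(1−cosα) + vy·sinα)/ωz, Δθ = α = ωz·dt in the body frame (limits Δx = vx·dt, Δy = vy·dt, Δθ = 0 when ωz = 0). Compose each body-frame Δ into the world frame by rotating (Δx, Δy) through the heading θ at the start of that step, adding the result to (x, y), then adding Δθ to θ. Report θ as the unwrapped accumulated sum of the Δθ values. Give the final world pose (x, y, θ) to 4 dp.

(-0.1923, -0.0211, 0.3295)

step 1: ξ=(vx,vy,ωz)=(-0.1250, 0.0375, -0.3409), dt=1.5 → body Δ=(-0.1654, 0.1007, -0.5114) → world pose (-0.1654, 0.1007, -0.5114)
step 2: ξ=(vx,vy,ωz)=(-0.0688, -0.0312, 1.0511), dt=0.8 → body Δ=(-0.0388, -0.0440, 0.8409) → world pose (-0.2207, 0.0814, 0.3295)
step 3: ξ=(vx,vy,ωz)=(-0.0125, -0.2125, 0.0000), dt=0.5 → body Δ=(-0.0062, -0.1063, 0.0000) → world pose (-0.1923, -0.0211, 0.3295)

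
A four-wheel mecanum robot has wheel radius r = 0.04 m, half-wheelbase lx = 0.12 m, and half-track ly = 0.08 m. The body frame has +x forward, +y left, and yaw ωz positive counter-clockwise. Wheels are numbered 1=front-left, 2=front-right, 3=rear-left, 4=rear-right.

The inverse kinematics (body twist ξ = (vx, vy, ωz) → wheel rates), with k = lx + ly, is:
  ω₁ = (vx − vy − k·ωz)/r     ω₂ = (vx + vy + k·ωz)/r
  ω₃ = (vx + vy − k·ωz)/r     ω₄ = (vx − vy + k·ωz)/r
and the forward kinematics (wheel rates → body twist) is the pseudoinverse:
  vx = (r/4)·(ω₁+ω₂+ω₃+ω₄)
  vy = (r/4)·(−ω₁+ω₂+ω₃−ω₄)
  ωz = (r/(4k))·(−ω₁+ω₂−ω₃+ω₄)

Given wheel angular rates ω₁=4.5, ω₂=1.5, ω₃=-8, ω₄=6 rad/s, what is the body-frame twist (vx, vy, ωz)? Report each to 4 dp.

k = lx + ly = 0.12 + 0.08 = 0.2000
ω₁+ω₂+ω₃+ω₄ = 4.0000  →  vx = (0.04/4)·4.0000 = 0.0400
−ω₁+ω₂+ω₃−ω₄ = -17.0000  →  vy = (0.04/4)·-17.0000 = -0.1700
−ω₁+ω₂−ω₃+ω₄ = 11.0000  →  ωz = (0.04/0.8000)·11.0000 = 0.5500

(0.0400, -0.1700, 0.5500)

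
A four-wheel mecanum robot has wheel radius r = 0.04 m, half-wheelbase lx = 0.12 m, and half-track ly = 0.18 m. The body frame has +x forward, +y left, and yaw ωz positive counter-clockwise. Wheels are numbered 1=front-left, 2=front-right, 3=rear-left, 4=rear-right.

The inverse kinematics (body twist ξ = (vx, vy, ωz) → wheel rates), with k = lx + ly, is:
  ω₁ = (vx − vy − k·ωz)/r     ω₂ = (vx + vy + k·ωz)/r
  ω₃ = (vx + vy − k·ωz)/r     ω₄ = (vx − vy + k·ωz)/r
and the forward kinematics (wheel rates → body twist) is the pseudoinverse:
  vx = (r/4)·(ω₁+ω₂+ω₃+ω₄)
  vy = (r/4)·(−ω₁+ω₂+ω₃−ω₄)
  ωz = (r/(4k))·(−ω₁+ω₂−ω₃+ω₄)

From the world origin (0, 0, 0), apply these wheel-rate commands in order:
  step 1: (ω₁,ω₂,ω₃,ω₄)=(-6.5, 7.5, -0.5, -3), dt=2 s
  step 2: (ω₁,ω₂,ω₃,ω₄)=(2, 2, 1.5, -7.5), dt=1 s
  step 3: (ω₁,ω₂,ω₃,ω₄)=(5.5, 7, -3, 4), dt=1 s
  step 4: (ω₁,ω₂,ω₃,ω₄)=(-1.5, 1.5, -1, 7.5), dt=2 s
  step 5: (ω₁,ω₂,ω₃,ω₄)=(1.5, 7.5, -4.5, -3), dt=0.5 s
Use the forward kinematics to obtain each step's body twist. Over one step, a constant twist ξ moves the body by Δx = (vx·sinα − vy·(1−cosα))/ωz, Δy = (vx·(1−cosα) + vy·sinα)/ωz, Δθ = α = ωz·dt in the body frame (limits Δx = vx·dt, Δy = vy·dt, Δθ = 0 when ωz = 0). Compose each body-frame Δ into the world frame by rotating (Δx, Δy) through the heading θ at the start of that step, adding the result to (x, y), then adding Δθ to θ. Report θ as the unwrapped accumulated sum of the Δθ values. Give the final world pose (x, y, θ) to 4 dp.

step 1: ξ=(vx,vy,ωz)=(-0.0250, 0.1650, 0.3833), dt=2.0 → body Δ=(-0.1657, 0.2804, 0.7667) → world pose (-0.1657, 0.2804, 0.7667)
step 2: ξ=(vx,vy,ωz)=(-0.0200, 0.0900, -0.3000), dt=1.0 → body Δ=(-0.0063, 0.0916, -0.3000) → world pose (-0.2338, 0.3420, 0.4667)
step 3: ξ=(vx,vy,ωz)=(0.1350, -0.0550, 0.2833), dt=1.0 → body Δ=(0.1409, -0.0353, 0.2833) → world pose (-0.0920, 0.3739, 0.7500)
step 4: ξ=(vx,vy,ωz)=(0.0650, -0.0550, 0.3833), dt=2.0 → body Δ=(0.1578, -0.0521, 0.7667) → world pose (0.0589, 0.4433, 1.5167)
step 5: ξ=(vx,vy,ωz)=(0.0150, 0.0450, 0.2500), dt=0.5 → body Δ=(0.0061, 0.0229, 0.1250) → world pose (0.0364, 0.4506, 1.6417)

(0.0364, 0.4506, 1.6417)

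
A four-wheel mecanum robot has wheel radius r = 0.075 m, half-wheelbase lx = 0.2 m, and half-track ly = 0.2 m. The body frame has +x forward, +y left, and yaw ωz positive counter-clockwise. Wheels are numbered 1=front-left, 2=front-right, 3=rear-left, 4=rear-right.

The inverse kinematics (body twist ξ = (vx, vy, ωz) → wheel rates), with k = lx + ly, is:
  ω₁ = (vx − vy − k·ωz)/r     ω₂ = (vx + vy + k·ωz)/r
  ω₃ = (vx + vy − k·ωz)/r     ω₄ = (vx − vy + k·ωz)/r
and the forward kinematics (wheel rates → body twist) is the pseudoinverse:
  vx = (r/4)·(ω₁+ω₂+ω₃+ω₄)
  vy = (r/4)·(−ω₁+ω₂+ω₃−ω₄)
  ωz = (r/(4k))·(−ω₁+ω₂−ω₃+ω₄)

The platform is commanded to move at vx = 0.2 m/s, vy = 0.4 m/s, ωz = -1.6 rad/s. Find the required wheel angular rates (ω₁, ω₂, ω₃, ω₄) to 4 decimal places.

k = lx + ly = 0.2 + 0.2 = 0.4000;  k·ωz = 0.4000·-1.6 = -0.6400
ω₁ (FL) = (vx − vy − k·ωz)/r = 0.4400/0.075 = 5.8667
ω₂ (FR) = (vx + vy + k·ωz)/r = -0.0400/0.075 = -0.5333
ω₃ (RL) = (vx + vy − k·ωz)/r = 1.2400/0.075 = 16.5333
ω₄ (RR) = (vx − vy + k·ωz)/r = -0.8400/0.075 = -11.2000

(5.8667, -0.5333, 16.5333, -11.2000)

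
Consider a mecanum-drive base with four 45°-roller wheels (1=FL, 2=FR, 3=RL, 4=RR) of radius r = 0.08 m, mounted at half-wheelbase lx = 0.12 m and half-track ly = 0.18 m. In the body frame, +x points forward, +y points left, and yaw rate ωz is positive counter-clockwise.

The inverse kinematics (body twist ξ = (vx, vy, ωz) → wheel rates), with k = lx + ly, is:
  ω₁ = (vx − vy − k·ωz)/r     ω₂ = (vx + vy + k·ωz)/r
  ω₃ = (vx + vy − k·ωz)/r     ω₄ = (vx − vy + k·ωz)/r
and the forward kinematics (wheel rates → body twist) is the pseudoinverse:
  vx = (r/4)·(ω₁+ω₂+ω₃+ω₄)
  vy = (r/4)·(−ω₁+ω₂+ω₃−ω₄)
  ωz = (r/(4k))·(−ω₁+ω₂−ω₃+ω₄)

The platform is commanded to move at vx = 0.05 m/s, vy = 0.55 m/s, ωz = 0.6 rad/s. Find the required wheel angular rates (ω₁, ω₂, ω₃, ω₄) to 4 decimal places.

(-8.5000, 9.7500, 5.2500, -4.0000)

k = lx + ly = 0.12 + 0.18 = 0.3000;  k·ωz = 0.3000·0.6 = 0.1800
ω₁ (FL) = (vx − vy − k·ωz)/r = -0.6800/0.08 = -8.5000
ω₂ (FR) = (vx + vy + k·ωz)/r = 0.7800/0.08 = 9.7500
ω₃ (RL) = (vx + vy − k·ωz)/r = 0.4200/0.08 = 5.2500
ω₄ (RR) = (vx − vy + k·ωz)/r = -0.3200/0.08 = -4.0000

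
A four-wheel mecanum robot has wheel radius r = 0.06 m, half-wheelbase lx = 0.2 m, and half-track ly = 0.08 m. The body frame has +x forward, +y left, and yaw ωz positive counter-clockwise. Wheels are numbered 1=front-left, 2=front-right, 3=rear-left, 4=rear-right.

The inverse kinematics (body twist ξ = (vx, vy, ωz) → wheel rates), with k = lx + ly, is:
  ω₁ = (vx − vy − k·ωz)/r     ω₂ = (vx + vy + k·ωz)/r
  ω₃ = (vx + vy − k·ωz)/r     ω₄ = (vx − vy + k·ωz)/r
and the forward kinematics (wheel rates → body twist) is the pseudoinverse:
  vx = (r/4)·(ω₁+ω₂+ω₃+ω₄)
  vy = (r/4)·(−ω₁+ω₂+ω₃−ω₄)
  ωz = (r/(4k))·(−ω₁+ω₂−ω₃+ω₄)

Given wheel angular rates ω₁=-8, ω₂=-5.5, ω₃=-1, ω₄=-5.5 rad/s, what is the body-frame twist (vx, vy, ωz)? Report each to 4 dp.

k = lx + ly = 0.2 + 0.08 = 0.2800
ω₁+ω₂+ω₃+ω₄ = -20.0000  →  vx = (0.06/4)·-20.0000 = -0.3000
−ω₁+ω₂+ω₃−ω₄ = 7.0000  →  vy = (0.06/4)·7.0000 = 0.1050
−ω₁+ω₂−ω₃+ω₄ = -2.0000  →  ωz = (0.06/1.1200)·-2.0000 = -0.1071

(-0.3000, 0.1050, -0.1071)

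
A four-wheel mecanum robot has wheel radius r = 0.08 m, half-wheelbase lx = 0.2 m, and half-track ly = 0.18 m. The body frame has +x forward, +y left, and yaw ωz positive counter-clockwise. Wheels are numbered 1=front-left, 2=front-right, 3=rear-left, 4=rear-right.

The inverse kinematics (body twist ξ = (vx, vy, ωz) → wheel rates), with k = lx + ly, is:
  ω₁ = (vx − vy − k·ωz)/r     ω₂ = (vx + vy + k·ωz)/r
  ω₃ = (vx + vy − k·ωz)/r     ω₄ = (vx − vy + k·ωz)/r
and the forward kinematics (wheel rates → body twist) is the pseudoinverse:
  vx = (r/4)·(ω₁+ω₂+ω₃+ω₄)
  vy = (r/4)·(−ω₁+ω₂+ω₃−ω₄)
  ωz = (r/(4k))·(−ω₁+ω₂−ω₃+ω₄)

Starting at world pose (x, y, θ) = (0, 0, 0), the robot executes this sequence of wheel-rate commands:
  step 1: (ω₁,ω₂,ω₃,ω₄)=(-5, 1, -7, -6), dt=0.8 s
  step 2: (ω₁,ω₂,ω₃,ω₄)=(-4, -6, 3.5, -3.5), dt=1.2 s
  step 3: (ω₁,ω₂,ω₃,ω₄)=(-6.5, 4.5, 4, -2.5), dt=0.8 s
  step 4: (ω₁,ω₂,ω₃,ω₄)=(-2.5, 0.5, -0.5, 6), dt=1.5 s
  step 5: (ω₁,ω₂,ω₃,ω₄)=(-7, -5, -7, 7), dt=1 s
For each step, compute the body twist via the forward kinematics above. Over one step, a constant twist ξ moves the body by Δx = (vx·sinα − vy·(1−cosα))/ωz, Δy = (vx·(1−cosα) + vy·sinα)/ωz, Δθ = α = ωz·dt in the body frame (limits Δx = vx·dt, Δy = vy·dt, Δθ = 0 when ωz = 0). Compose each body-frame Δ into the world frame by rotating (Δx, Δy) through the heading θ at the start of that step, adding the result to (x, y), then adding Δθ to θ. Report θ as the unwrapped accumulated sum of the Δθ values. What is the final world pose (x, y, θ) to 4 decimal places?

step 1: ξ=(vx,vy,ωz)=(-0.3400, 0.1000, 0.3684), dt=0.8 → body Δ=(-0.2798, 0.0391, 0.2947) → world pose (-0.2798, 0.0391, 0.2947)
step 2: ξ=(vx,vy,ωz)=(-0.2000, 0.1000, -0.4737), dt=1.2 → body Δ=(-0.1941, 0.1800, -0.5684) → world pose (-0.5178, 0.1549, -0.2737)
step 3: ξ=(vx,vy,ωz)=(-0.0100, 0.3500, 0.2368), dt=0.8 → body Δ=(-0.0344, 0.2776, 0.1895) → world pose (-0.4759, 0.4315, -0.0842)
step 4: ξ=(vx,vy,ωz)=(0.0700, -0.0700, 0.5000), dt=1.5 → body Δ=(0.1330, -0.0579, 0.7500) → world pose (-0.3482, 0.3626, 0.6658)
step 5: ξ=(vx,vy,ωz)=(-0.2400, -0.2400, 0.8421), dt=1.0 → body Δ=(-0.1174, -0.3078, 0.8421) → world pose (-0.2504, 0.0480, 1.5079)

(-0.2504, 0.0480, 1.5079)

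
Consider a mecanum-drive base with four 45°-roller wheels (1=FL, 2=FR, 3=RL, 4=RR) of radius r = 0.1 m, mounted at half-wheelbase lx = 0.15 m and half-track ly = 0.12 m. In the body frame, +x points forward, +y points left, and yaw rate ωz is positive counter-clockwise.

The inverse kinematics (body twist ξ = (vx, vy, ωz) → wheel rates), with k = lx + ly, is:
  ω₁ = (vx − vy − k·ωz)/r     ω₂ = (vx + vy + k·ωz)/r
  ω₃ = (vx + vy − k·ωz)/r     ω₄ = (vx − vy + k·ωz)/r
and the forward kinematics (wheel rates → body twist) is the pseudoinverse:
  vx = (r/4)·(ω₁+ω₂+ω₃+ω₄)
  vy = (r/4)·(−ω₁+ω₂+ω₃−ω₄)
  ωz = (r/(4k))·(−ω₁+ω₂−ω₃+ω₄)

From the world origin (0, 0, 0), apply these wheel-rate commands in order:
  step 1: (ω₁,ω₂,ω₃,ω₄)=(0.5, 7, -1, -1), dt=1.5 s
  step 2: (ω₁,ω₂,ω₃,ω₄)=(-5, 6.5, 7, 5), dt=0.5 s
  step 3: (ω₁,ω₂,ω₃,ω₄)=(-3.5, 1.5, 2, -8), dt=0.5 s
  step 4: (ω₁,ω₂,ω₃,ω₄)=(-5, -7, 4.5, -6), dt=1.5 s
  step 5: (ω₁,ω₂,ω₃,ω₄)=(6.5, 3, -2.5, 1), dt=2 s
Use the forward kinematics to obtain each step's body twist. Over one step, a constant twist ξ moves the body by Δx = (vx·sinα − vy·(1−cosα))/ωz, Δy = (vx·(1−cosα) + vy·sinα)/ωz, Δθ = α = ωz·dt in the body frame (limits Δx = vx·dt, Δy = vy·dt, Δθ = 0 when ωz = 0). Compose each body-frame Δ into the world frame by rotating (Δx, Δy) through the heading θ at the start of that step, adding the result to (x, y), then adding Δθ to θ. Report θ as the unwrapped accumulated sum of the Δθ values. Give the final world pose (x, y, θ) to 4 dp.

step 1: ξ=(vx,vy,ωz)=(0.1375, 0.1625, 0.6019), dt=1.5 → body Δ=(0.0766, 0.2989, 0.9028) → world pose (0.0766, 0.2989, 0.9028)
step 2: ξ=(vx,vy,ωz)=(0.3375, 0.3375, 0.8796), dt=0.5 → body Δ=(0.1268, 0.1999, 0.4398) → world pose (-0.0017, 0.5223, 1.3426)
step 3: ξ=(vx,vy,ωz)=(-0.2000, 0.3750, -0.4630), dt=0.5 → body Δ=(-0.0775, 0.1974, -0.2315) → world pose (-0.2115, 0.4915, 1.1111)
step 4: ξ=(vx,vy,ωz)=(-0.3375, 0.2125, -1.1574), dt=1.5 → body Δ=(-0.0738, 0.5207, -1.7361) → world pose (-0.7109, 0.6563, -0.6250)
step 5: ξ=(vx,vy,ωz)=(0.2000, -0.1750, 0.0000), dt=2.0 → body Δ=(0.4000, -0.3500, 0.0000) → world pose (-0.5913, 0.1384, -0.6250)

(-0.5913, 0.1384, -0.6250)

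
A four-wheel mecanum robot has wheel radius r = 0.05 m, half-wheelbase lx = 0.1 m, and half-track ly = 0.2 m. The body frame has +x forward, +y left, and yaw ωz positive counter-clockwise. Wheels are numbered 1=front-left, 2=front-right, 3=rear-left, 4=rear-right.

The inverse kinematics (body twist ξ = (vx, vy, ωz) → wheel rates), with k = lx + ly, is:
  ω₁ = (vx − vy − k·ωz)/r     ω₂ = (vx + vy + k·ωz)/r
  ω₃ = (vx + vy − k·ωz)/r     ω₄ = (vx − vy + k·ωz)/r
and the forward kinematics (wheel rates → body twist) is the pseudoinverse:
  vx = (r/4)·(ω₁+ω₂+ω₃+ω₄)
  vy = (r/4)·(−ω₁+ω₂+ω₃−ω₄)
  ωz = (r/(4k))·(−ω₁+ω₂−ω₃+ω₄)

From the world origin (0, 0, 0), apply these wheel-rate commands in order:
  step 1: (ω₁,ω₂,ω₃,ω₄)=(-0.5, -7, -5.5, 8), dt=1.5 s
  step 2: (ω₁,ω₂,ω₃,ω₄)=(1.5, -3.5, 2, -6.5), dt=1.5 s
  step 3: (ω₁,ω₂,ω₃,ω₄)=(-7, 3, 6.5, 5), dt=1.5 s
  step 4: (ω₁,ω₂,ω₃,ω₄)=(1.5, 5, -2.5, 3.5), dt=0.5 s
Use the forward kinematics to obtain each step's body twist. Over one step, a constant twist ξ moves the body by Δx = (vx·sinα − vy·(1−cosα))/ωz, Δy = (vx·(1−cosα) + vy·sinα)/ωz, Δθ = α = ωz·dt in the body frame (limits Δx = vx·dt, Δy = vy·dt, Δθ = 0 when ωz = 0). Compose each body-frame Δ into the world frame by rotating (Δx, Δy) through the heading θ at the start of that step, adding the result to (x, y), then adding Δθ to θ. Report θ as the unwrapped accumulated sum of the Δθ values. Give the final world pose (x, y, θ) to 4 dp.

(0.0872, -0.1348, 0.3229)

step 1: ξ=(vx,vy,ωz)=(-0.0625, -0.2500, 0.2917), dt=1.5 → body Δ=(-0.0101, -0.3833, 0.4375) → world pose (-0.0101, -0.3833, 0.4375)
step 2: ξ=(vx,vy,ωz)=(-0.0813, 0.0437, -0.5625), dt=1.5 → body Δ=(-0.0818, 0.1065, -0.8438) → world pose (-0.1293, -0.3215, -0.4062)
step 3: ξ=(vx,vy,ωz)=(0.0938, 0.1438, 0.3542), dt=1.5 → body Δ=(0.0782, 0.2421, 0.5312) → world pose (0.0381, -0.1300, 0.1250)
step 4: ξ=(vx,vy,ωz)=(0.0938, -0.0313, 0.3958), dt=0.5 → body Δ=(0.0481, -0.0109, 0.1979) → world pose (0.0872, -0.1348, 0.3229)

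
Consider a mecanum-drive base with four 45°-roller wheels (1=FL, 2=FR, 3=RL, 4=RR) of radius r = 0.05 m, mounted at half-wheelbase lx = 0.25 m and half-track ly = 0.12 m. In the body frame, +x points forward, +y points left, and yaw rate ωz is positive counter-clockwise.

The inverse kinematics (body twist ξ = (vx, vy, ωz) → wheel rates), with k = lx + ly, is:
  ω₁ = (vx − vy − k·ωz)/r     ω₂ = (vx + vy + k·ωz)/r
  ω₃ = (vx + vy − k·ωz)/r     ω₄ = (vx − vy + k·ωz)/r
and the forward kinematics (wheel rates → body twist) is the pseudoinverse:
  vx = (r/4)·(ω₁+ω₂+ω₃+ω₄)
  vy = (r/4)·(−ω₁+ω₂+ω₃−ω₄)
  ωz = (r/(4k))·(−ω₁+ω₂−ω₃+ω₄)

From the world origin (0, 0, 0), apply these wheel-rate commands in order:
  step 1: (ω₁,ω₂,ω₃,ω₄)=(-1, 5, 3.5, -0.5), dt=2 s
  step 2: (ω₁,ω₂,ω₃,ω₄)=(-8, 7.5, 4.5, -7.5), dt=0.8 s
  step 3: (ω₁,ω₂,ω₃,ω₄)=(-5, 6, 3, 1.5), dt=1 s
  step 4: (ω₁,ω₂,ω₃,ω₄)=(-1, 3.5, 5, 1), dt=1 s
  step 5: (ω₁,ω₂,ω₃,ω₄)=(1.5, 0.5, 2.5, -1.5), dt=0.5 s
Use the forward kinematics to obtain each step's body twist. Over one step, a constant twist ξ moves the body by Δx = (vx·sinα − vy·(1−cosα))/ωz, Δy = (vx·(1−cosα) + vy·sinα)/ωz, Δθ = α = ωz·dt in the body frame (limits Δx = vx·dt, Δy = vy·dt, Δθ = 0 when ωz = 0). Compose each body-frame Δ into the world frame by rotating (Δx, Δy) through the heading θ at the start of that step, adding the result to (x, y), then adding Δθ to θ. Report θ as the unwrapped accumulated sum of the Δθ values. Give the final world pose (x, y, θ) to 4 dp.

step 1: ξ=(vx,vy,ωz)=(0.0875, 0.1250, 0.0676), dt=2.0 → body Δ=(0.1576, 0.2610, 0.1351) → world pose (0.1576, 0.2610, 0.1351)
step 2: ξ=(vx,vy,ωz)=(-0.0438, 0.3438, 0.1182), dt=0.8 → body Δ=(-0.0479, 0.2729, 0.0946) → world pose (0.0733, 0.5250, 0.2297)
step 3: ξ=(vx,vy,ωz)=(0.0688, 0.1562, 0.3209), dt=1.0 → body Δ=(0.0427, 0.1645, 0.3209) → world pose (0.0775, 0.6950, 0.5507)
step 4: ξ=(vx,vy,ωz)=(0.1063, 0.1063, 0.0169), dt=1.0 → body Δ=(0.1053, 0.1071, 0.0169) → world pose (0.1112, 0.8414, 0.5676)
step 5: ξ=(vx,vy,ωz)=(0.0375, 0.0375, -0.1689), dt=0.5 → body Δ=(0.0195, 0.0179, -0.0845) → world pose (0.1180, 0.8670, 0.4831)

(0.1180, 0.8670, 0.4831)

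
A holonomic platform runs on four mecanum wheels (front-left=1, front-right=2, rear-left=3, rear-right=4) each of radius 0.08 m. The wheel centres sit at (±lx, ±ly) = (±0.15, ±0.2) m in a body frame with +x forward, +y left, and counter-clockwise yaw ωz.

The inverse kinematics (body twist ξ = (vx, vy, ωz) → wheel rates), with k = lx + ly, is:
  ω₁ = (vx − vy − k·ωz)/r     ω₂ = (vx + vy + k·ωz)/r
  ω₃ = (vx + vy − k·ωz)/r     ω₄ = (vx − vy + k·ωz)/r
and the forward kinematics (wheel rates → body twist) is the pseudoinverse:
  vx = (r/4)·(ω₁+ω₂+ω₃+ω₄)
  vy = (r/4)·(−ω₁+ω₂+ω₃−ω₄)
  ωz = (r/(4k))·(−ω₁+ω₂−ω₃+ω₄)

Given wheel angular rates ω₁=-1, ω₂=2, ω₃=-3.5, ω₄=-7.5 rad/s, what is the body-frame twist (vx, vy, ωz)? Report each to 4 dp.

k = lx + ly = 0.15 + 0.2 = 0.3500
ω₁+ω₂+ω₃+ω₄ = -10.0000  →  vx = (0.08/4)·-10.0000 = -0.2000
−ω₁+ω₂+ω₃−ω₄ = 7.0000  →  vy = (0.08/4)·7.0000 = 0.1400
−ω₁+ω₂−ω₃+ω₄ = -1.0000  →  ωz = (0.08/1.4000)·-1.0000 = -0.0571

(-0.2000, 0.1400, -0.0571)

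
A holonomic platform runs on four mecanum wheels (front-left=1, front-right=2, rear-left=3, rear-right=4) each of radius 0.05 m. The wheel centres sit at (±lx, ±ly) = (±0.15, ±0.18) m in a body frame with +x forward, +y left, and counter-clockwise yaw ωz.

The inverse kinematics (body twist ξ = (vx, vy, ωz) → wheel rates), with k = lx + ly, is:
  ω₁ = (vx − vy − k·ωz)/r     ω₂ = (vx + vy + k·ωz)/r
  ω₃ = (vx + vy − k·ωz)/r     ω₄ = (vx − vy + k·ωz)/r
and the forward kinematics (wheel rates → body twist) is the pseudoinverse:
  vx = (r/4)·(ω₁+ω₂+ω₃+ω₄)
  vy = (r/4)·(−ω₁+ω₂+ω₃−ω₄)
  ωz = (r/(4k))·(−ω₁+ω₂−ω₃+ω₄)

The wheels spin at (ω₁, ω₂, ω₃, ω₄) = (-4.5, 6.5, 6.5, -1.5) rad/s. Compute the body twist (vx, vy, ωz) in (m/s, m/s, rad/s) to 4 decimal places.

(0.0875, 0.2375, 0.1136)

k = lx + ly = 0.15 + 0.18 = 0.3300
ω₁+ω₂+ω₃+ω₄ = 7.0000  →  vx = (0.05/4)·7.0000 = 0.0875
−ω₁+ω₂+ω₃−ω₄ = 19.0000  →  vy = (0.05/4)·19.0000 = 0.2375
−ω₁+ω₂−ω₃+ω₄ = 3.0000  →  ωz = (0.05/1.3200)·3.0000 = 0.1136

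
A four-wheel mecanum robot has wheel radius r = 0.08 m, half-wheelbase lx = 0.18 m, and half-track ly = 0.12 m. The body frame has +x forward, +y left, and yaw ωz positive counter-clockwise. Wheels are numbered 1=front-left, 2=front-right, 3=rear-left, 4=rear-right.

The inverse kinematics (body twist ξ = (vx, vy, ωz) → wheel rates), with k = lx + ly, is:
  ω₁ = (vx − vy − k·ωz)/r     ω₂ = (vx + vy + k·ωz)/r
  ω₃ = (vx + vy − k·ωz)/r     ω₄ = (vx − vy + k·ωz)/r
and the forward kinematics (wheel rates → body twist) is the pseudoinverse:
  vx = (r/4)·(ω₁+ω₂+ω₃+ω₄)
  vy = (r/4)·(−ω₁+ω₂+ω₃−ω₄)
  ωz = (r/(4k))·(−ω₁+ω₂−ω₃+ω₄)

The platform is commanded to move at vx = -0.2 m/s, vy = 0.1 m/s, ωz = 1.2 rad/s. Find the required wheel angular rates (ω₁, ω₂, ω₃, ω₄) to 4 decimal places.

(-8.2500, 3.2500, -5.7500, 0.7500)

k = lx + ly = 0.18 + 0.12 = 0.3000;  k·ωz = 0.3000·1.2 = 0.3600
ω₁ (FL) = (vx − vy − k·ωz)/r = -0.6600/0.08 = -8.2500
ω₂ (FR) = (vx + vy + k·ωz)/r = 0.2600/0.08 = 3.2500
ω₃ (RL) = (vx + vy − k·ωz)/r = -0.4600/0.08 = -5.7500
ω₄ (RR) = (vx − vy + k·ωz)/r = 0.0600/0.08 = 0.7500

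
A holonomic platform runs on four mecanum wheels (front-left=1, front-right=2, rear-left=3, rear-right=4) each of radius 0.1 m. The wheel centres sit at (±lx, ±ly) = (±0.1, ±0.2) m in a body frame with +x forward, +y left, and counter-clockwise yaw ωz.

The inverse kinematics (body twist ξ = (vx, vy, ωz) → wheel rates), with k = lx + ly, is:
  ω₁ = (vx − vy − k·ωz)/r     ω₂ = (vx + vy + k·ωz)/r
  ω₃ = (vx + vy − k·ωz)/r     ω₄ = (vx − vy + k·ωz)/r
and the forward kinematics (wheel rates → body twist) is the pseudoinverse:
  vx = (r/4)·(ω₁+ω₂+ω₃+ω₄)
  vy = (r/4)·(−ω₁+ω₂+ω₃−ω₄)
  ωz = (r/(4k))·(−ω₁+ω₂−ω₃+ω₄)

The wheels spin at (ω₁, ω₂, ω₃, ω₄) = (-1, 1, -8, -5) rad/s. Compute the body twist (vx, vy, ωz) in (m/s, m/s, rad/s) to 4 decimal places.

(-0.3250, -0.0250, 0.4167)

k = lx + ly = 0.1 + 0.2 = 0.3000
ω₁+ω₂+ω₃+ω₄ = -13.0000  →  vx = (0.1/4)·-13.0000 = -0.3250
−ω₁+ω₂+ω₃−ω₄ = -1.0000  →  vy = (0.1/4)·-1.0000 = -0.0250
−ω₁+ω₂−ω₃+ω₄ = 5.0000  →  ωz = (0.1/1.2000)·5.0000 = 0.4167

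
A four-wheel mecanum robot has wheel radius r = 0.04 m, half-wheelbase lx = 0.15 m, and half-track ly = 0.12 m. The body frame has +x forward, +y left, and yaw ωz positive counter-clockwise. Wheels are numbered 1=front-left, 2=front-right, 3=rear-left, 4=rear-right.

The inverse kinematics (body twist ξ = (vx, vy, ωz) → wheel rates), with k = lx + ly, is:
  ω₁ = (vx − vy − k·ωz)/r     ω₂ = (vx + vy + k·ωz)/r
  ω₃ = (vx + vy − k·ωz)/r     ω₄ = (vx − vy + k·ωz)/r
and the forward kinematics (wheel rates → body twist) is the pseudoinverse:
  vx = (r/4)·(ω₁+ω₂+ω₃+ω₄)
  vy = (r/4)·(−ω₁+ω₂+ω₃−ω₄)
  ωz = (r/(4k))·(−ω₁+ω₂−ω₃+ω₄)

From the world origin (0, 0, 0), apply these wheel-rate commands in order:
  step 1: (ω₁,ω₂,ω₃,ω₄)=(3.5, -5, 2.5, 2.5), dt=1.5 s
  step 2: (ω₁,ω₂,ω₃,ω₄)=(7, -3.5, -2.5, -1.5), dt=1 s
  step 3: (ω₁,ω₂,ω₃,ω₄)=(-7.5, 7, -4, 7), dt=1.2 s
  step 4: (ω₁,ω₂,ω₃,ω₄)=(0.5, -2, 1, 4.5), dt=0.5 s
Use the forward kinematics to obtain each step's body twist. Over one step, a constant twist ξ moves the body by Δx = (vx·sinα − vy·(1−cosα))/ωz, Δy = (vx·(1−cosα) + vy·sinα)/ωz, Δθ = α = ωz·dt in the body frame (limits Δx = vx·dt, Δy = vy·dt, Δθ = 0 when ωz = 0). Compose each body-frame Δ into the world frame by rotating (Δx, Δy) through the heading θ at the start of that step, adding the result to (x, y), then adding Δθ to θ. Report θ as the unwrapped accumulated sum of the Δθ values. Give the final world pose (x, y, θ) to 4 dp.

step 1: ξ=(vx,vy,ωz)=(0.0350, -0.0850, -0.3148), dt=1.5 → body Δ=(0.0210, -0.1350, -0.4722) → world pose (0.0210, -0.1350, -0.4722)
step 2: ξ=(vx,vy,ωz)=(-0.0050, -0.1150, -0.3519), dt=1.0 → body Δ=(-0.0249, -0.1118, -0.3519) → world pose (-0.0520, -0.2232, -0.8241)
step 3: ξ=(vx,vy,ωz)=(0.0250, 0.0350, 0.9444), dt=1.2 → body Δ=(0.0026, 0.0488, 1.1333) → world pose (-0.0144, -0.1919, 0.3093)
step 4: ξ=(vx,vy,ωz)=(0.0400, -0.0600, 0.0370), dt=0.5 → body Δ=(0.0203, -0.0298, 0.0185) → world pose (0.0140, -0.2142, 0.3278)

(0.0140, -0.2142, 0.3278)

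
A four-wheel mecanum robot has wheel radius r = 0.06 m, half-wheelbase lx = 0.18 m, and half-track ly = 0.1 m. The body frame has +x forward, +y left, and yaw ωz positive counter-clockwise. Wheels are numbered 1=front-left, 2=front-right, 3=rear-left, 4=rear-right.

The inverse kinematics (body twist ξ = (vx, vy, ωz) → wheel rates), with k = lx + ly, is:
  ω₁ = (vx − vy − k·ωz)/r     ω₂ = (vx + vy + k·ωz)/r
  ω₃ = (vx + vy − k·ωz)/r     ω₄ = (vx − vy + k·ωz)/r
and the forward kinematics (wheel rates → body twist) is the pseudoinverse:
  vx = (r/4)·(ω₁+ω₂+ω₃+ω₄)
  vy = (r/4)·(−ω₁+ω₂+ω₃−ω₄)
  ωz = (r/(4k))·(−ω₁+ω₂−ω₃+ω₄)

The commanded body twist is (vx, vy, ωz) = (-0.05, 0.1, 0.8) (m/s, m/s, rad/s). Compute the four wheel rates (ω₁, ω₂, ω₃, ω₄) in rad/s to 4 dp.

k = lx + ly = 0.18 + 0.1 = 0.2800;  k·ωz = 0.2800·0.8 = 0.2240
ω₁ (FL) = (vx − vy − k·ωz)/r = -0.3740/0.06 = -6.2333
ω₂ (FR) = (vx + vy + k·ωz)/r = 0.2740/0.06 = 4.5667
ω₃ (RL) = (vx + vy − k·ωz)/r = -0.1740/0.06 = -2.9000
ω₄ (RR) = (vx − vy + k·ωz)/r = 0.0740/0.06 = 1.2333

(-6.2333, 4.5667, -2.9000, 1.2333)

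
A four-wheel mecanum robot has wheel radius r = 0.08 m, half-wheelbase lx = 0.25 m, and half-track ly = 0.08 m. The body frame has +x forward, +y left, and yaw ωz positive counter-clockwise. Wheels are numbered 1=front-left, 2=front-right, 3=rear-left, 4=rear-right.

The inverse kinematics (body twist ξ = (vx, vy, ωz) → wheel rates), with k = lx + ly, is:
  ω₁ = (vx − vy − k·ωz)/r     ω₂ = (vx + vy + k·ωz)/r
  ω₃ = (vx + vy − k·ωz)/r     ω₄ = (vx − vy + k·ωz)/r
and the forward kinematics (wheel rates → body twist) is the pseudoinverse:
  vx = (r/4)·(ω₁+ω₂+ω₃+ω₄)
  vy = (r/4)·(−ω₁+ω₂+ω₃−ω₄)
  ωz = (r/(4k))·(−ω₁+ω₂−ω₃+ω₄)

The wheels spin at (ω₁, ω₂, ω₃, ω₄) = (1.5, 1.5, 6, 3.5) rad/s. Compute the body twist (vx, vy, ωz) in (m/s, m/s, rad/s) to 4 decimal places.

(0.2500, 0.0500, -0.1515)

k = lx + ly = 0.25 + 0.08 = 0.3300
ω₁+ω₂+ω₃+ω₄ = 12.5000  →  vx = (0.08/4)·12.5000 = 0.2500
−ω₁+ω₂+ω₃−ω₄ = 2.5000  →  vy = (0.08/4)·2.5000 = 0.0500
−ω₁+ω₂−ω₃+ω₄ = -2.5000  →  ωz = (0.08/1.3200)·-2.5000 = -0.1515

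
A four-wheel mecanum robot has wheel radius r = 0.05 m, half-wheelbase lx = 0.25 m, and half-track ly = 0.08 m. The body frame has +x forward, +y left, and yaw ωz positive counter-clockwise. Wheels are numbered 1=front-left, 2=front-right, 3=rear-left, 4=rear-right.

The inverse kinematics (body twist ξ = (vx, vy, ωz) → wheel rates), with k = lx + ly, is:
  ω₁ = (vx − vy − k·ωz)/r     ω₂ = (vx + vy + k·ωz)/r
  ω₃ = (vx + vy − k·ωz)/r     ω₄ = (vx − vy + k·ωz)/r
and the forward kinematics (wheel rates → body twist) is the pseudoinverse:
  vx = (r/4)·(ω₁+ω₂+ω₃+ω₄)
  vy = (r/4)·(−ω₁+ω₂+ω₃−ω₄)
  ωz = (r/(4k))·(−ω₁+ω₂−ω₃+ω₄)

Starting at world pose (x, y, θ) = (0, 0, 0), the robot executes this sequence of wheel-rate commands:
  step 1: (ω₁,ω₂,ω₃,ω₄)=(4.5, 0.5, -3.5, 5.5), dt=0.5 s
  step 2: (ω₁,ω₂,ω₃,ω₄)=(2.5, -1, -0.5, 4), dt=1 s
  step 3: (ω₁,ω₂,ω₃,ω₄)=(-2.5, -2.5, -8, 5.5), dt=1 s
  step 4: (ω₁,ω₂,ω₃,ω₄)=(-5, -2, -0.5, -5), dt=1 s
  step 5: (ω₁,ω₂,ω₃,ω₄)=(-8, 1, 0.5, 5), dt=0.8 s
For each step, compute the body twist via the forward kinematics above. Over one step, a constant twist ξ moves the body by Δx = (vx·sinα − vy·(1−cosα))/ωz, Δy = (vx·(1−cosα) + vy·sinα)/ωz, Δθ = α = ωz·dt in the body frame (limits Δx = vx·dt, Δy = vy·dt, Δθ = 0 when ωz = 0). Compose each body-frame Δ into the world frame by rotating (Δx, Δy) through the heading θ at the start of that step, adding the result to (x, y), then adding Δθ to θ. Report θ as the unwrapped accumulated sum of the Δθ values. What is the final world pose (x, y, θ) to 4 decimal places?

(-0.1256, -0.3538, 0.9962)

step 1: ξ=(vx,vy,ωz)=(0.0875, -0.1625, 0.1894), dt=0.5 → body Δ=(0.0475, -0.0791, 0.0947) → world pose (0.0475, -0.0791, 0.0947)
step 2: ξ=(vx,vy,ωz)=(0.0625, -0.1000, 0.0379), dt=1.0 → body Δ=(0.0644, -0.0988, 0.0379) → world pose (0.1210, -0.1713, 0.1326)
step 3: ξ=(vx,vy,ωz)=(-0.0938, -0.1688, 0.5114), dt=1.0 → body Δ=(-0.0475, -0.1849, 0.5114) → world pose (0.0983, -0.3609, 0.6439)
step 4: ξ=(vx,vy,ωz)=(-0.1562, 0.0938, -0.0568), dt=1.0 → body Δ=(-0.1535, 0.0981, -0.0568) → world pose (-0.0834, -0.3746, 0.5871)
step 5: ξ=(vx,vy,ωz)=(-0.0188, 0.0563, 0.5114), dt=0.8 → body Δ=(-0.0237, 0.0407, 0.4091) → world pose (-0.1256, -0.3538, 0.9962)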